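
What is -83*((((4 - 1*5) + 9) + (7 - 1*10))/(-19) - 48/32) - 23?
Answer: 4687/38 ≈ 123.34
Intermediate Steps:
-83*((((4 - 1*5) + 9) + (7 - 1*10))/(-19) - 48/32) - 23 = -83*((((4 - 5) + 9) + (7 - 10))*(-1/19) - 48*1/32) - 23 = -83*(((-1 + 9) - 3)*(-1/19) - 3/2) - 23 = -83*((8 - 3)*(-1/19) - 3/2) - 23 = -83*(5*(-1/19) - 3/2) - 23 = -83*(-5/19 - 3/2) - 23 = -83*(-67/38) - 23 = 5561/38 - 23 = 4687/38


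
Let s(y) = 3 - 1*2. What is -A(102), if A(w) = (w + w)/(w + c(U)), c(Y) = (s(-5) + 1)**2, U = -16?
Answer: -102/53 ≈ -1.9245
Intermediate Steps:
s(y) = 1 (s(y) = 3 - 2 = 1)
c(Y) = 4 (c(Y) = (1 + 1)**2 = 2**2 = 4)
A(w) = 2*w/(4 + w) (A(w) = (w + w)/(w + 4) = (2*w)/(4 + w) = 2*w/(4 + w))
-A(102) = -2*102/(4 + 102) = -2*102/106 = -1*102/53 = -102/53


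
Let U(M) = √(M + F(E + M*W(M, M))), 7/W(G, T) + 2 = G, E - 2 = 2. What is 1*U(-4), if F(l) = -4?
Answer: 2*I*√2 ≈ 2.8284*I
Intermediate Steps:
E = 4 (E = 2 + 2 = 4)
W(G, T) = 7/(-2 + G)
U(M) = √(-4 + M) (U(M) = √(M - 4) = √(-4 + M))
1*U(-4) = 1*√(-4 - 4) = 1*√(-8) = 1*(2*I*√2) = 2*I*√2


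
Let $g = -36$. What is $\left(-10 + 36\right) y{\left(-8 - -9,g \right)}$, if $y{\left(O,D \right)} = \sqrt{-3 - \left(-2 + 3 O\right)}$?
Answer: $52 i \approx 52.0 i$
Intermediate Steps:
$y{\left(O,D \right)} = \sqrt{-1 - 3 O}$ ($y{\left(O,D \right)} = \sqrt{-3 - \left(-2 + 3 O\right)} = \sqrt{-1 - 3 O}$)
$\left(-10 + 36\right) y{\left(-8 - -9,g \right)} = \left(-10 + 36\right) \sqrt{-1 - 3 \left(-8 - -9\right)} = 26 \sqrt{-1 - 3 \left(-8 + 9\right)} = 26 \sqrt{-1 - 3} = 26 \sqrt{-4} = 26 \cdot 2 i = 52 i$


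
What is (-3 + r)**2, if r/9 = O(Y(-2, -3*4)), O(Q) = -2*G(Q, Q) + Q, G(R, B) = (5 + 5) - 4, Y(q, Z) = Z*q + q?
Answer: 7569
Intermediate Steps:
Y(q, Z) = q + Z*q
G(R, B) = 6 (G(R, B) = 10 - 4 = 6)
O(Q) = -12 + Q (O(Q) = -2*6 + Q = -12 + Q)
r = 90 (r = 9*(-12 - 2*(1 - 3*4)) = 9*(-12 - 2*(1 - 12)) = 9*(-12 - 2*(-11)) = 9*(-12 + 22) = 9*10 = 90)
(-3 + r)**2 = (-3 + 90)**2 = 87**2 = 7569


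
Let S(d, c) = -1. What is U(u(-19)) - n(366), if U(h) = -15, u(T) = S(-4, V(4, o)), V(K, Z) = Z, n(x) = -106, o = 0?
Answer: 91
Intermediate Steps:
u(T) = -1
U(u(-19)) - n(366) = -15 - 1*(-106) = -15 + 106 = 91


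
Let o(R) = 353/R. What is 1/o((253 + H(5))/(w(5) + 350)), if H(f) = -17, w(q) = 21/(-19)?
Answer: 4484/2340037 ≈ 0.0019162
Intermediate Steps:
w(q) = -21/19 (w(q) = 21*(-1/19) = -21/19)
1/o((253 + H(5))/(w(5) + 350)) = 1/(353/(((253 - 17)/(-21/19 + 350)))) = 1/(353/((236/(6629/19)))) = 1/(353/((236*(19/6629)))) = 1/(353/(4484/6629)) = 1/(353*(6629/4484)) = 1/(2340037/4484) = 4484/2340037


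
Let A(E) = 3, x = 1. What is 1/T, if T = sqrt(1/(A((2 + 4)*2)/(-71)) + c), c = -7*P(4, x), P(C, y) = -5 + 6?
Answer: -I*sqrt(69)/46 ≈ -0.18058*I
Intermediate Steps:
P(C, y) = 1
c = -7 (c = -7*1 = -7)
T = 2*I*sqrt(69)/3 (T = sqrt(1/(3/(-71)) - 7) = sqrt(1/(3*(-1/71)) - 7) = sqrt(1/(-3/71) - 7) = sqrt(-71/3 - 7) = sqrt(-92/3) = 2*I*sqrt(69)/3 ≈ 5.5378*I)
1/T = 1/(2*I*sqrt(69)/3) = -I*sqrt(69)/46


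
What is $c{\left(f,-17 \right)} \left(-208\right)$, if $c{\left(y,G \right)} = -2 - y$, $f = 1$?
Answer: $624$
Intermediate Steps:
$c{\left(f,-17 \right)} \left(-208\right) = \left(-2 - 1\right) \left(-208\right) = \left(-3\right) \left(-208\right) = 624$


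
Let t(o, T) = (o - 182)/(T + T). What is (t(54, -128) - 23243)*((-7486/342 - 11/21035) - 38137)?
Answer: 7462443803917/8414 ≈ 8.8691e+8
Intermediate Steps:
t(o, T) = (-182 + o)/(2*T) (t(o, T) = (-182 + o)/((2*T)) = (-182 + o)*(1/(2*T)) = (-182 + o)/(2*T))
(t(54, -128) - 23243)*((-7486/342 - 11/21035) - 38137) = ((½)*(-182 + 54)/(-128) - 23243)*((-7486/342 - 11/21035) - 38137) = ((½)*(-1/128)*(-128) - 23243)*((-7486*1/342 - 11*1/21035) - 38137) = (½ - 23243)*((-197/9 - 11/21035) - 38137) = -46485*(-4143994/189315 - 38137)/2 = -46485/2*(-7224050149/189315) = 7462443803917/8414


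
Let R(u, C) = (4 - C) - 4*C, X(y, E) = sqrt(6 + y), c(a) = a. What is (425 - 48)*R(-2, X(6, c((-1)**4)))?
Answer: 1508 - 3770*sqrt(3) ≈ -5021.8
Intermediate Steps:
R(u, C) = 4 - 5*C
(425 - 48)*R(-2, X(6, c((-1)**4))) = (425 - 48)*(4 - 5*sqrt(6 + 6)) = 377*(4 - 10*sqrt(3)) = 1508 - 3770*sqrt(3)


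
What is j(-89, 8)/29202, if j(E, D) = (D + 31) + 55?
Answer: 47/14601 ≈ 0.0032190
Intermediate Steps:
j(E, D) = 86 + D (j(E, D) = (31 + D) + 55 = 86 + D)
j(-89, 8)/29202 = (86 + 8)/29202 = 94*(1/29202) = 47/14601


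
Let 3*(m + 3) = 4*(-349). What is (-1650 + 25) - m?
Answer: -3470/3 ≈ -1156.7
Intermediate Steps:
m = -1405/3 (m = -3 + (4*(-349))/3 = -3 + (⅓)*(-1396) = -3 - 1396/3 = -1405/3 ≈ -468.33)
(-1650 + 25) - m = (-1650 + 25) - 1*(-1405/3) = -1625 + 1405/3 = -3470/3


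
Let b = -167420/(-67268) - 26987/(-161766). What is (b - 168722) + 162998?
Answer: -15564452780819/2720418822 ≈ -5721.3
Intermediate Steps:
b = 7224556309/2720418822 (b = -167420*(-1/67268) - 26987*(-1/161766) = 41855/16817 + 26987/161766 = 7224556309/2720418822 ≈ 2.6557)
(b - 168722) + 162998 = (7224556309/2720418822 - 168722) + 162998 = -458987279929175/2720418822 + 162998 = -15564452780819/2720418822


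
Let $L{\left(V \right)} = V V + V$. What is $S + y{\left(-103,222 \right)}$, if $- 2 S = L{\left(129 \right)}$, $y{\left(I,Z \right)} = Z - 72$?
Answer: $-8235$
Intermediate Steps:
$y{\left(I,Z \right)} = -72 + Z$ ($y{\left(I,Z \right)} = Z - 72 = -72 + Z$)
$L{\left(V \right)} = V + V^{2}$ ($L{\left(V \right)} = V^{2} + V = V + V^{2}$)
$S = -8385$ ($S = - \frac{129 \left(1 + 129\right)}{2} = - \frac{129 \cdot 130}{2} = \left(- \frac{1}{2}\right) 16770 = -8385$)
$S + y{\left(-103,222 \right)} = -8385 + \left(-72 + 222\right) = -8385 + 150 = -8235$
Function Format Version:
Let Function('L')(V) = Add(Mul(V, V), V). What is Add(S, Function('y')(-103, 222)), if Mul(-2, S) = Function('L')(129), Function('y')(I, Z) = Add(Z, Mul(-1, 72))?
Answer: -8235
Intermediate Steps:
Function('y')(I, Z) = Add(-72, Z) (Function('y')(I, Z) = Add(Z, -72) = Add(-72, Z))
Function('L')(V) = Add(V, Pow(V, 2)) (Function('L')(V) = Add(Pow(V, 2), V) = Add(V, Pow(V, 2)))
S = -8385 (S = Mul(Rational(-1, 2), Mul(129, Add(1, 129))) = Mul(Rational(-1, 2), Mul(129, 130)) = Mul(Rational(-1, 2), 16770) = -8385)
Add(S, Function('y')(-103, 222)) = Add(-8385, Add(-72, 222)) = Add(-8385, 150) = -8235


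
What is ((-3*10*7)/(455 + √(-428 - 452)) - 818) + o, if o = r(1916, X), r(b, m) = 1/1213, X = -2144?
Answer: (-3968932*√55 + 451720745*I)/(1213*(-455*I + 4*√55)) ≈ -818.46 + 0.029964*I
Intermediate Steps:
r(b, m) = 1/1213
o = 1/1213 ≈ 0.00082440
((-3*10*7)/(455 + √(-428 - 452)) - 818) + o = ((-3*10*7)/(455 + √(-428 - 452)) - 818) + 1/1213 = ((-30*7)/(455 + √(-880)) - 818) + 1/1213 = (-210/(455 + 4*I*√55) - 818) + 1/1213 = (-818 - 210/(455 + 4*I*√55)) + 1/1213 = -992233/1213 - 210/(455 + 4*I*√55)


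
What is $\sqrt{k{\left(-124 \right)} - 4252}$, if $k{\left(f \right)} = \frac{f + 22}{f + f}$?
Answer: $\frac{11 i \sqrt{135067}}{62} \approx 65.204 i$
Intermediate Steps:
$k{\left(f \right)} = \frac{22 + f}{2 f}$
$\sqrt{k{\left(-124 \right)} - 4252} = \sqrt{\frac{22 - 124}{2 \left(-124\right)} - 4252} = \sqrt{\frac{1}{2} \left(- \frac{1}{124}\right) \left(-102\right) - 4252} = \sqrt{\frac{51}{124} - 4252} = \sqrt{- \frac{527197}{124}} = \frac{11 i \sqrt{135067}}{62}$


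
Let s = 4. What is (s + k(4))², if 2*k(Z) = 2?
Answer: 25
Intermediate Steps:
k(Z) = 1 (k(Z) = (½)*2 = 1)
(s + k(4))² = (4 + 1)² = 5² = 25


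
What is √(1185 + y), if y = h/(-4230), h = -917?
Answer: √2356329490/1410 ≈ 34.427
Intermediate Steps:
y = 917/4230 (y = -917/(-4230) = -917*(-1/4230) = 917/4230 ≈ 0.21678)
√(1185 + y) = √(1185 + 917/4230) = √(5013467/4230) = √2356329490/1410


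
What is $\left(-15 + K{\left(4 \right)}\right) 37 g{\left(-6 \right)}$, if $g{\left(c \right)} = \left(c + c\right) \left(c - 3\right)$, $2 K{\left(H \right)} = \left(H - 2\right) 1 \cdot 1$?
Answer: $-55944$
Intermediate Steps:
$K{\left(H \right)} = -1 + \frac{H}{2}$ ($K{\left(H \right)} = \frac{\left(H - 2\right) 1 \cdot 1}{2} = \frac{\left(-2 + H\right) 1 \cdot 1}{2} = \frac{\left(-2 + H\right) 1}{2} = \frac{-2 + H}{2} = -1 + \frac{H}{2}$)
$g{\left(c \right)} = 2 c \left(-3 + c\right)$
$\left(-15 + K{\left(4 \right)}\right) 37 g{\left(-6 \right)} = \left(-15 + \left(-1 + \frac{1}{2} \cdot 4\right)\right) 37 \cdot 2 \left(-6\right) \left(-3 - 6\right) = \left(-15 + \left(-1 + 2\right)\right) 37 \cdot 2 \left(-6\right) \left(-9\right) = \left(-15 + 1\right) 37 \cdot 108 = \left(-14\right) 37 \cdot 108 = \left(-518\right) 108 = -55944$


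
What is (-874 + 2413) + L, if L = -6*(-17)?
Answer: 1641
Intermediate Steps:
L = 102
(-874 + 2413) + L = (-874 + 2413) + 102 = 1539 + 102 = 1641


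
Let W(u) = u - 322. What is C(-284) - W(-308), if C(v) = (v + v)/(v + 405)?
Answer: 75662/121 ≈ 625.31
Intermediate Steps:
C(v) = 2*v/(405 + v) (C(v) = (2*v)/(405 + v) = 2*v/(405 + v))
W(u) = -322 + u
C(-284) - W(-308) = 2*(-284)/(405 - 284) - (-322 - 308) = 2*(-284)/121 - 1*(-630) = 2*(-284)*(1/121) + 630 = -568/121 + 630 = 75662/121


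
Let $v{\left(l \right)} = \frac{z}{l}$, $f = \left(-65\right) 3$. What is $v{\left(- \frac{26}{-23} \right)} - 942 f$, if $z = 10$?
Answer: $\frac{2388085}{13} \approx 1.837 \cdot 10^{5}$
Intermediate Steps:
$f = -195$
$v{\left(l \right)} = \frac{10}{l}$
$v{\left(- \frac{26}{-23} \right)} - 942 f = \frac{10}{\left(-26\right) \frac{1}{-23}} - -183690 = \frac{10}{\left(-26\right) \left(- \frac{1}{23}\right)} + 183690 = \frac{10}{\frac{26}{23}} + 183690 = 10 \cdot \frac{23}{26} + 183690 = \frac{115}{13} + 183690 = \frac{2388085}{13}$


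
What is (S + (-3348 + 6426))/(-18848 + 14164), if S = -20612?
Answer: 8767/2342 ≈ 3.7434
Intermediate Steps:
(S + (-3348 + 6426))/(-18848 + 14164) = (-20612 + (-3348 + 6426))/(-18848 + 14164) = (-20612 + 3078)/(-4684) = -17534*(-1/4684) = 8767/2342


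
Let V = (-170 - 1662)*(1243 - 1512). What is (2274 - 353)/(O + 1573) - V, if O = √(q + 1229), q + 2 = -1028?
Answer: -1219268035307/2474130 - 1921*√199/2474130 ≈ -4.9281e+5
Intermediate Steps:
q = -1030 (q = -2 - 1028 = -1030)
O = √199 (O = √(-1030 + 1229) = √199 ≈ 14.107)
V = 492808 (V = -1832*(-269) = 492808)
(2274 - 353)/(O + 1573) - V = (2274 - 353)/(√199 + 1573) - 1*492808 = 1921/(1573 + √199) - 492808 = -492808 + 1921/(1573 + √199)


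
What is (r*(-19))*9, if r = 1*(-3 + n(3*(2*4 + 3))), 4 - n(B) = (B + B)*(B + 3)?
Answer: 406125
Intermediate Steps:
n(B) = 4 - 2*B*(3 + B) (n(B) = 4 - (B + B)*(B + 3) = 4 - 2*B*(3 + B))
r = -2375 (r = 1*(-3 + (4 - 18*(2*4 + 3) - 2*9*(2*4 + 3)²)) = 1*(-3 + (4 - 18*(8 + 3) - 2*9*(8 + 3)²)) = 1*(-3 + (4 - 18*11 - 2*(3*11)²)) = 1*(-3 + (4 - 6*33 - 2*33²)) = 1*(-3 + (4 - 198 - 2*1089)) = 1*(-3 + (4 - 198 - 2178)) = 1*(-3 - 2372) = 1*(-2375) = -2375)
(r*(-19))*9 = -2375*(-19)*9 = 45125*9 = 406125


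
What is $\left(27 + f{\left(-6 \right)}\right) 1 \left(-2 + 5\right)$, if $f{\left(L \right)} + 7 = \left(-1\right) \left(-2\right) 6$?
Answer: $96$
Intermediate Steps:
$f{\left(L \right)} = 5$ ($f{\left(L \right)} = -7 + \left(-1\right) \left(-2\right) 6 = -7 + 2 \cdot 6 = -7 + 12 = 5$)
$\left(27 + f{\left(-6 \right)}\right) 1 \left(-2 + 5\right) = \left(27 + 5\right) 1 \left(-2 + 5\right) = 32 \cdot 1 \cdot 3 = 32 \cdot 3 = 96$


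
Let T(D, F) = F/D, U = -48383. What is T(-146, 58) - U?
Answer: 3531930/73 ≈ 48383.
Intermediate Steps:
T(-146, 58) - U = 58/(-146) - 1*(-48383) = 58*(-1/146) + 48383 = -29/73 + 48383 = 3531930/73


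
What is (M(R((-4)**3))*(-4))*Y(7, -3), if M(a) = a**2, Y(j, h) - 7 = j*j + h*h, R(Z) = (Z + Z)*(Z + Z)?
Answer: -69793218560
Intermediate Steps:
R(Z) = 4*Z**2 (R(Z) = (2*Z)*(2*Z) = 4*Z**2)
Y(j, h) = 7 + h**2 + j**2 (Y(j, h) = 7 + (j*j + h*h) = 7 + (j**2 + h**2) = 7 + (h**2 + j**2) = 7 + h**2 + j**2)
(M(R((-4)**3))*(-4))*Y(7, -3) = ((4*((-4)**3)**2)**2*(-4))*(7 + (-3)**2 + 7**2) = ((4*(-64)**2)**2*(-4))*(7 + 9 + 49) = ((4*4096)**2*(-4))*65 = (16384**2*(-4))*65 = (268435456*(-4))*65 = -1073741824*65 = -69793218560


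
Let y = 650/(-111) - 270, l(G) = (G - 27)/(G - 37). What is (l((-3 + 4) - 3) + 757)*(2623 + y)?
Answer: 592251632/333 ≈ 1.7785e+6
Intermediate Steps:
l(G) = (-27 + G)/(-37 + G)
y = -30620/111 (y = 650*(-1/111) - 270 = -650/111 - 270 = -30620/111 ≈ -275.86)
(l((-3 + 4) - 3) + 757)*(2623 + y) = ((-27 + ((-3 + 4) - 3))/(-37 + ((-3 + 4) - 3)) + 757)*(2623 - 30620/111) = ((-27 + (1 - 3))/(-37 + (1 - 3)) + 757)*(260533/111) = ((-27 - 2)/(-37 - 2) + 757)*(260533/111) = (-29/(-39) + 757)*(260533/111) = (-1/39*(-29) + 757)*(260533/111) = (29/39 + 757)*(260533/111) = (29552/39)*(260533/111) = 592251632/333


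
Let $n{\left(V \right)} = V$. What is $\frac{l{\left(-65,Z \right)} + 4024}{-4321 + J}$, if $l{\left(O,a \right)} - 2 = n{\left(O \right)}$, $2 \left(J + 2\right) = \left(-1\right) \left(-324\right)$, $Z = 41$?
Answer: $- \frac{3961}{4161} \approx -0.95193$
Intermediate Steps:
$J = 160$ ($J = -2 + \frac{\left(-1\right) \left(-324\right)}{2} = -2 + \frac{1}{2} \cdot 324 = -2 + 162 = 160$)
$l{\left(O,a \right)} = 2 + O$
$\frac{l{\left(-65,Z \right)} + 4024}{-4321 + J} = \frac{\left(2 - 65\right) + 4024}{-4321 + 160} = \frac{-63 + 4024}{-4161} = 3961 \left(- \frac{1}{4161}\right) = - \frac{3961}{4161}$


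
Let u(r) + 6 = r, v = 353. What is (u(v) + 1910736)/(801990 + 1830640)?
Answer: 1911083/2632630 ≈ 0.72592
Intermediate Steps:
u(r) = -6 + r
(u(v) + 1910736)/(801990 + 1830640) = ((-6 + 353) + 1910736)/(801990 + 1830640) = (347 + 1910736)/2632630 = 1911083*(1/2632630) = 1911083/2632630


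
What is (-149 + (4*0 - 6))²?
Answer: 24025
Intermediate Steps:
(-149 + (4*0 - 6))² = (-149 + (0 - 6))² = (-149 - 6)² = (-155)² = 24025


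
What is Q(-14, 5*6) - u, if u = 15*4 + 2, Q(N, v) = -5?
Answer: -67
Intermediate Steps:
u = 62 (u = 60 + 2 = 62)
Q(-14, 5*6) - u = -5 - 1*62 = -5 - 62 = -67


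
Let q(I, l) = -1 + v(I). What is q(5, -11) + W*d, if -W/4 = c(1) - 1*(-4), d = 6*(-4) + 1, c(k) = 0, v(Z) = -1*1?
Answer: 366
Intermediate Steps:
v(Z) = -1
q(I, l) = -2 (q(I, l) = -1 - 1 = -2)
d = -23 (d = -24 + 1 = -23)
W = -16 (W = -4*(0 - 1*(-4)) = -4*(0 + 4) = -4*4 = -16)
q(5, -11) + W*d = -2 - 16*(-23) = -2 + 368 = 366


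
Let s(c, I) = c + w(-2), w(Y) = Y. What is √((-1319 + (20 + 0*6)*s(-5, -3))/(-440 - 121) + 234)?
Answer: √74463213/561 ≈ 15.382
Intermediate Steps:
s(c, I) = -2 + c (s(c, I) = c - 2 = -2 + c)
√((-1319 + (20 + 0*6)*s(-5, -3))/(-440 - 121) + 234) = √((-1319 + (20 + 0*6)*(-2 - 5))/(-440 - 121) + 234) = √((-1319 + (20 + 0)*(-7))/(-561) + 234) = √((-1319 + 20*(-7))*(-1/561) + 234) = √((-1319 - 140)*(-1/561) + 234) = √(-1459*(-1/561) + 234) = √(1459/561 + 234) = √(132733/561) = √74463213/561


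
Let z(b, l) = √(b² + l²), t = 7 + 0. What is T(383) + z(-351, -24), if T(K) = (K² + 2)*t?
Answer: 1026837 + 3*√13753 ≈ 1.0272e+6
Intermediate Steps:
t = 7
T(K) = 14 + 7*K² (T(K) = (K² + 2)*7 = (2 + K²)*7 = 14 + 7*K²)
T(383) + z(-351, -24) = (14 + 7*383²) + √((-351)² + (-24)²) = (14 + 7*146689) + √(123201 + 576) = (14 + 1026823) + √123777 = 1026837 + 3*√13753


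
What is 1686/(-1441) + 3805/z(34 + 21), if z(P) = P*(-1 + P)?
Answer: 8647/77814 ≈ 0.11112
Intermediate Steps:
1686/(-1441) + 3805/z(34 + 21) = 1686/(-1441) + 3805/(((34 + 21)*(-1 + (34 + 21)))) = 1686*(-1/1441) + 3805/((55*(-1 + 55))) = -1686/1441 + 3805/((55*54)) = -1686/1441 + 3805/2970 = -1686/1441 + 3805*(1/2970) = -1686/1441 + 761/594 = 8647/77814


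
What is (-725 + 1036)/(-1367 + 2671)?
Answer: 311/1304 ≈ 0.23850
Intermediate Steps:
(-725 + 1036)/(-1367 + 2671) = 311/1304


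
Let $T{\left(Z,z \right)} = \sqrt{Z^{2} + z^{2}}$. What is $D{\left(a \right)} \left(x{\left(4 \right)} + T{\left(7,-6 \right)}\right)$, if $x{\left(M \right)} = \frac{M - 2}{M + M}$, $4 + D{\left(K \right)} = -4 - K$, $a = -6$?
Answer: $- \frac{1}{2} - 2 \sqrt{85} \approx -18.939$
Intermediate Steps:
$D{\left(K \right)} = -8 - K$ ($D{\left(K \right)} = -4 - \left(4 + K\right) = -8 - K$)
$x{\left(M \right)} = \frac{-2 + M}{2 M}$
$D{\left(a \right)} \left(x{\left(4 \right)} + T{\left(7,-6 \right)}\right) = \left(-8 - -6\right) \left(\frac{-2 + 4}{2 \cdot 4} + \sqrt{7^{2} + \left(-6\right)^{2}}\right) = \left(-8 + 6\right) \left(\frac{1}{2} \cdot \frac{1}{4} \cdot 2 + \sqrt{49 + 36}\right) = - 2 \left(\frac{1}{4} + \sqrt{85}\right) = - \frac{1}{2} - 2 \sqrt{85}$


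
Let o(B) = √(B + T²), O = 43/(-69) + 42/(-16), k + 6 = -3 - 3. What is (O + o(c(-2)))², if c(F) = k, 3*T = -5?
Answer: 404801/304704 - 1793*I*√83/828 ≈ 1.3285 - 19.728*I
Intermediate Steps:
T = -5/3 (T = (⅓)*(-5) = -5/3 ≈ -1.6667)
k = -12 (k = -6 + (-3 - 3) = -6 - 6 = -12)
c(F) = -12
O = -1793/552 (O = 43*(-1/69) + 42*(-1/16) = -43/69 - 21/8 = -1793/552 ≈ -3.2482)
o(B) = √(25/9 + B) (o(B) = √(B + (-5/3)²) = √(B + 25/9) = √(25/9 + B))
(O + o(c(-2)))² = (-1793/552 + √(25 + 9*(-12))/3)² = (-1793/552 + √(25 - 108)/3)² = (-1793/552 + √(-83)/3)² = (-1793/552 + (I*√83)/3)² = (-1793/552 + I*√83/3)²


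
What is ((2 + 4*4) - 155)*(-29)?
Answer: 3973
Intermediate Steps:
((2 + 4*4) - 155)*(-29) = ((2 + 16) - 155)*(-29) = (18 - 155)*(-29) = -137*(-29) = 3973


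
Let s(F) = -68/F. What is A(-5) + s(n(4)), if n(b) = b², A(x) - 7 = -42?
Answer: -157/4 ≈ -39.250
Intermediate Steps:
A(x) = -35 (A(x) = 7 - 42 = -35)
A(-5) + s(n(4)) = -35 - 68/(4²) = -35 - 68/16 = -35 - 68*1/16 = -35 - 17/4 = -157/4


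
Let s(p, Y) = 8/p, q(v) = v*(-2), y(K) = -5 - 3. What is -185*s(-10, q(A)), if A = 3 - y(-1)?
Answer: 148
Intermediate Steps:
y(K) = -8
A = 11 (A = 3 - 1*(-8) = 3 + 8 = 11)
q(v) = -2*v
-185*s(-10, q(A)) = -1480/(-10) = -1480*(-1)/10 = -185*(-⅘) = 148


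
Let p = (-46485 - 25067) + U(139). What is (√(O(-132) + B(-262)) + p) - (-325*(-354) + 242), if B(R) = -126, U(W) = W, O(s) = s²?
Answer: -186705 + 93*√2 ≈ -1.8657e+5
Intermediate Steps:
p = -71413 (p = (-46485 - 25067) + 139 = -71552 + 139 = -71413)
(√(O(-132) + B(-262)) + p) - (-325*(-354) + 242) = (√((-132)² - 126) - 71413) - (-325*(-354) + 242) = (√(17424 - 126) - 71413) - (115050 + 242) = (√17298 - 71413) - 1*115292 = (93*√2 - 71413) - 115292 = (-71413 + 93*√2) - 115292 = -186705 + 93*√2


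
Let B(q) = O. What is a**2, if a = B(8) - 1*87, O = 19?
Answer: 4624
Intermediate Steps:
B(q) = 19
a = -68 (a = 19 - 1*87 = 19 - 87 = -68)
a**2 = (-68)**2 = 4624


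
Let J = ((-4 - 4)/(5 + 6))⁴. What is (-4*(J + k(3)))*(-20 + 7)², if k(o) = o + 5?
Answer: -81947424/14641 ≈ -5597.1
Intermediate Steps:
J = 4096/14641 (J = (-8/11)⁴ = 4096/14641 ≈ 0.27976)
k(o) = 5 + o
(-4*(J + k(3)))*(-20 + 7)² = (-4*(4096/14641 + (5 + 3)))*(-20 + 7)² = -4*(4096/14641 + 8)*(-13)² = -4*121224/14641*169 = -484896/14641*169 = -81947424/14641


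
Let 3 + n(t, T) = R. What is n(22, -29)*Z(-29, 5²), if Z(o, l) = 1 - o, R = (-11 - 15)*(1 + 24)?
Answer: -19590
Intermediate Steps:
R = -650 (R = -26*25 = -650)
n(t, T) = -653 (n(t, T) = -3 - 650 = -653)
n(22, -29)*Z(-29, 5²) = -653*(1 - 1*(-29)) = -653*(1 + 29) = -653*30 = -19590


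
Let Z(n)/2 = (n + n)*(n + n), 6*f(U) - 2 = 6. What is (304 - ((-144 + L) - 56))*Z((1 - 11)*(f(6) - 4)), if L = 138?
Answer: 6246400/3 ≈ 2.0821e+6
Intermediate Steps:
f(U) = 4/3 (f(U) = 1/3 + (1/6)*6 = 1/3 + 1 = 4/3)
Z(n) = 8*n**2 (Z(n) = 2*((n + n)*(n + n)) = 2*((2*n)*(2*n)) = 2*(4*n**2) = 8*n**2)
(304 - ((-144 + L) - 56))*Z((1 - 11)*(f(6) - 4)) = (304 - ((-144 + 138) - 56))*(8*((1 - 11)*(4/3 - 4))**2) = (304 - (-6 - 56))*(8*(-10*(-8/3))**2) = (304 - 1*(-62))*(8*(80/3)**2) = (304 + 62)*(8*(6400/9)) = 366*(51200/9) = 6246400/3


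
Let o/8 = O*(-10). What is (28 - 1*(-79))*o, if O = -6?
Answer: 51360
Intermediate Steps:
o = 480 (o = 8*(-6*(-10)) = 8*60 = 480)
(28 - 1*(-79))*o = (28 - 1*(-79))*480 = (28 + 79)*480 = 107*480 = 51360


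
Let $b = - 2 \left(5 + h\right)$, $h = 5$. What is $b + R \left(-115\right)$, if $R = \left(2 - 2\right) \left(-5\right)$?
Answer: $-20$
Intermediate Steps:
$R = 0$ ($R = 0 \left(-5\right) = 0$)
$b = -20$ ($b = - 2 \left(5 + 5\right) = \left(-2\right) 10 = -20$)
$b + R \left(-115\right) = -20 + 0 \left(-115\right) = -20 + 0 = -20$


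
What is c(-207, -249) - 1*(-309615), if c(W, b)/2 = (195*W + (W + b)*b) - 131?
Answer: 455711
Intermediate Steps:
c(W, b) = -262 + 390*W + 2*b*(W + b) (c(W, b) = 2*((195*W + (W + b)*b) - 131) = 2*((195*W + b*(W + b)) - 131) = 2*(-131 + 195*W + b*(W + b)) = -262 + 390*W + 2*b*(W + b))
c(-207, -249) - 1*(-309615) = (-262 + 2*(-249)² + 390*(-207) + 2*(-207)*(-249)) - 1*(-309615) = (-262 + 2*62001 - 80730 + 103086) + 309615 = (-262 + 124002 - 80730 + 103086) + 309615 = 146096 + 309615 = 455711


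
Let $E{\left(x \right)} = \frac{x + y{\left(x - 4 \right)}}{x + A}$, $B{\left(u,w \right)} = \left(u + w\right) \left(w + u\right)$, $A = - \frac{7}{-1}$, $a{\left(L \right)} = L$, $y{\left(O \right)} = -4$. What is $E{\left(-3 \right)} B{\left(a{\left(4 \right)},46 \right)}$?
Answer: $-4375$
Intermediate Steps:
$A = 7$ ($A = \left(-7\right) \left(-1\right) = 7$)
$B{\left(u,w \right)} = \left(u + w\right)^{2}$ ($B{\left(u,w \right)} = \left(u + w\right) \left(u + w\right) = \left(u + w\right)^{2}$)
$E{\left(x \right)} = \frac{-4 + x}{7 + x}$ ($E{\left(x \right)} = \frac{x - 4}{x + 7} = \frac{-4 + x}{7 + x}$)
$E{\left(-3 \right)} B{\left(a{\left(4 \right)},46 \right)} = \frac{-4 - 3}{7 - 3} \left(4 + 46\right)^{2} = \frac{1}{4} \left(-7\right) 50^{2} = \frac{1}{4} \left(-7\right) 2500 = \left(- \frac{7}{4}\right) 2500 = -4375$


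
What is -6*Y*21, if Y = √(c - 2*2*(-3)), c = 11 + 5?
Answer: -252*√7 ≈ -666.73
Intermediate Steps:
c = 16
Y = 2*√7 (Y = √(16 - 2*2*(-3)) = √(16 - 4*(-3)) = √(16 + 12) = √28 = 2*√7 ≈ 5.2915)
-6*Y*21 = -12*√7*21 = -252*√7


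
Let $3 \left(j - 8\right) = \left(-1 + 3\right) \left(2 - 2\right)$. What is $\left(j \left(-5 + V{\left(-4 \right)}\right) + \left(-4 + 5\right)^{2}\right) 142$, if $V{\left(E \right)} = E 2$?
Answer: $-14626$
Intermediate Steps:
$V{\left(E \right)} = 2 E$
$j = 8$ ($j = 8 + \frac{\left(-1 + 3\right) \left(2 - 2\right)}{3} = 8 + \frac{2 \cdot 0}{3} = 8 + \frac{1}{3} \cdot 0 = 8 + 0 = 8$)
$\left(j \left(-5 + V{\left(-4 \right)}\right) + \left(-4 + 5\right)^{2}\right) 142 = \left(8 \left(-5 + 2 \left(-4\right)\right) + \left(-4 + 5\right)^{2}\right) 142 = \left(8 \left(-5 - 8\right) + 1^{2}\right) 142 = \left(8 \left(-13\right) + 1\right) 142 = \left(-104 + 1\right) 142 = \left(-103\right) 142 = -14626$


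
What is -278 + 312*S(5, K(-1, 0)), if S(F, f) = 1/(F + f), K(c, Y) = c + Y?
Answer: -200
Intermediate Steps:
K(c, Y) = Y + c
-278 + 312*S(5, K(-1, 0)) = -278 + 312/(5 + (0 - 1)) = -278 + 312/(5 - 1) = -278 + 312/4 = -278 + 312*(¼) = -278 + 78 = -200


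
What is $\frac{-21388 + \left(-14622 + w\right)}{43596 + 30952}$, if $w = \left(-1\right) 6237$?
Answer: $- \frac{42247}{74548} \approx -0.56671$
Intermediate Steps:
$w = -6237$
$\frac{-21388 + \left(-14622 + w\right)}{43596 + 30952} = \frac{-21388 - 20859}{43596 + 30952} = \frac{-21388 - 20859}{74548} = \left(-42247\right) \frac{1}{74548} = - \frac{42247}{74548}$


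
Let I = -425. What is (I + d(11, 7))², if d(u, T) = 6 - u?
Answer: 184900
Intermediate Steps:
(I + d(11, 7))² = (-425 + (6 - 1*11))² = (-425 + (6 - 11))² = (-425 - 5)² = (-430)² = 184900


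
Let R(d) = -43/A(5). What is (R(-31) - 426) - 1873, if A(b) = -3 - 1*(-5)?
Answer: -4641/2 ≈ -2320.5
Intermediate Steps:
A(b) = 2 (A(b) = -3 + 5 = 2)
R(d) = -43/2
(R(-31) - 426) - 1873 = (-43/2 - 426) - 1873 = -895/2 - 1873 = -4641/2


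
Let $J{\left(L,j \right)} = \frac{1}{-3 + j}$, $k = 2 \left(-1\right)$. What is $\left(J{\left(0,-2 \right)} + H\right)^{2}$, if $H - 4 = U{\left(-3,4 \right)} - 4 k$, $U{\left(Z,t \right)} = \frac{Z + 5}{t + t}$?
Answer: $\frac{58081}{400} \approx 145.2$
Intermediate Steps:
$k = -2$
$U{\left(Z,t \right)} = \frac{5 + Z}{2 t}$
$H = \frac{49}{4}$ ($H = 4 + \left(\frac{5 - 3}{2 \cdot 4} - -8\right) = 4 + \left(\frac{1}{2} \cdot \frac{1}{4} \cdot 2 + 8\right) = 4 + \left(\frac{1}{4} + 8\right) = 4 + \frac{33}{4} = \frac{49}{4} \approx 12.25$)
$\left(J{\left(0,-2 \right)} + H\right)^{2} = \left(\frac{1}{-3 - 2} + \frac{49}{4}\right)^{2} = \left(\frac{1}{-5} + \frac{49}{4}\right)^{2} = \left(- \frac{1}{5} + \frac{49}{4}\right)^{2} = \left(\frac{241}{20}\right)^{2} = \frac{58081}{400}$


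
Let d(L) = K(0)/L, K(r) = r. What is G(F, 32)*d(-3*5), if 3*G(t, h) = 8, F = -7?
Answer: 0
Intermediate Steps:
G(t, h) = 8/3 (G(t, h) = (⅓)*8 = 8/3)
d(L) = 0 (d(L) = 0/L = 0)
G(F, 32)*d(-3*5) = (8/3)*0 = 0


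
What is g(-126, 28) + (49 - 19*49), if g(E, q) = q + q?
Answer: -826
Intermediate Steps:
g(E, q) = 2*q
g(-126, 28) + (49 - 19*49) = 2*28 + (49 - 19*49) = 56 + (49 - 931) = 56 - 882 = -826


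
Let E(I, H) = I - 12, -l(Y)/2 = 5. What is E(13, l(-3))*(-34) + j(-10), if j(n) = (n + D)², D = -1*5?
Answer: 191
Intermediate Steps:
D = -5
l(Y) = -10 (l(Y) = -2*5 = -10)
E(I, H) = -12 + I
j(n) = (-5 + n)² (j(n) = (n - 5)² = (-5 + n)²)
E(13, l(-3))*(-34) + j(-10) = (-12 + 13)*(-34) + (-5 - 10)² = 1*(-34) + (-15)² = -34 + 225 = 191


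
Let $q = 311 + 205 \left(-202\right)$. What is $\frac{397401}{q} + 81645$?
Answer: $\frac{3355130454}{41099} \approx 81635.0$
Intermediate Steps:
$q = -41099$ ($q = 311 - 41410 = -41099$)
$\frac{397401}{q} + 81645 = \frac{397401}{-41099} + 81645 = 397401 \left(- \frac{1}{41099}\right) + 81645 = - \frac{397401}{41099} + 81645 = \frac{3355130454}{41099}$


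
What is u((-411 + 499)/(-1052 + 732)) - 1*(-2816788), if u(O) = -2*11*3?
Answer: 2816722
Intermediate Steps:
u(O) = -66 (u(O) = -22*3 = -66)
u((-411 + 499)/(-1052 + 732)) - 1*(-2816788) = -66 - 1*(-2816788) = -66 + 2816788 = 2816722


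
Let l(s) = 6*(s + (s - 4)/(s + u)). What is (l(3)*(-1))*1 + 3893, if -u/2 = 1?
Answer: 3881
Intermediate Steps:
u = -2 (u = -2*1 = -2)
l(s) = 6*s + 6*(-4 + s)/(-2 + s) (l(s) = 6*(s + (s - 4)/(s - 2)) = 6*(s + (-4 + s)/(-2 + s)) = 6*s + 6*(-4 + s)/(-2 + s))
(l(3)*(-1))*1 + 3893 = ((6*(-4 + 3² - 1*3)/(-2 + 3))*(-1))*1 + 3893 = ((6*(-4 + 9 - 3)/1)*(-1))*1 + 3893 = ((6*1*2)*(-1))*1 + 3893 = (12*(-1))*1 + 3893 = -12*1 + 3893 = -12 + 3893 = 3881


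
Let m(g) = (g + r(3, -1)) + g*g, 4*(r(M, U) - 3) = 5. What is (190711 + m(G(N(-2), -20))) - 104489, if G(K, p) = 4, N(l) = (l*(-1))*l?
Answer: 344985/4 ≈ 86246.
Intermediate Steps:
r(M, U) = 17/4 (r(M, U) = 3 + (1/4)*5 = 3 + 5/4 = 17/4)
N(l) = -l**2 (N(l) = (-l)*l = -l**2)
m(g) = 17/4 + g + g**2 (m(g) = (g + 17/4) + g*g = (17/4 + g) + g**2 = 17/4 + g + g**2)
(190711 + m(G(N(-2), -20))) - 104489 = (190711 + (17/4 + 4 + 4**2)) - 104489 = (190711 + (17/4 + 4 + 16)) - 104489 = (190711 + 97/4) - 104489 = 762941/4 - 104489 = 344985/4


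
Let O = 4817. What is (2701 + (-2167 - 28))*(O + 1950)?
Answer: 3424102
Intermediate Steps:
(2701 + (-2167 - 28))*(O + 1950) = (2701 + (-2167 - 28))*(4817 + 1950) = (2701 - 2195)*6767 = 506*6767 = 3424102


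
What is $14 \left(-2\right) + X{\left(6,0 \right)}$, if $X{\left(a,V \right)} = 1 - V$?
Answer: $-27$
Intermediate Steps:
$14 \left(-2\right) + X{\left(6,0 \right)} = 14 \left(-2\right) + \left(1 - 0\right) = -28 + \left(1 + 0\right) = -28 + 1 = -27$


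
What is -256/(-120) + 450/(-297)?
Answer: 34/55 ≈ 0.61818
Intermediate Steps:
-256/(-120) + 450/(-297) = -256*(-1/120) + 450*(-1/297) = 32/15 - 50/33 = 34/55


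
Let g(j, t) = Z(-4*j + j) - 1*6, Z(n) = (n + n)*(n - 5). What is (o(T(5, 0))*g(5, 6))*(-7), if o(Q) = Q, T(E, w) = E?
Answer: -20790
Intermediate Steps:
Z(n) = 2*n*(-5 + n) (Z(n) = (2*n)*(-5 + n) = 2*n*(-5 + n))
g(j, t) = -6 - 6*j*(-5 - 3*j) (g(j, t) = 2*(-4*j + j)*(-5 + (-4*j + j)) - 1*6 = 2*(-3*j)*(-5 - 3*j) - 6 = -6*j*(-5 - 3*j) - 6 = -6 - 6*j*(-5 - 3*j))
(o(T(5, 0))*g(5, 6))*(-7) = (5*(-6 + 6*5*(5 + 3*5)))*(-7) = (5*(-6 + 6*5*(5 + 15)))*(-7) = (5*(-6 + 6*5*20))*(-7) = (5*(-6 + 600))*(-7) = (5*594)*(-7) = 2970*(-7) = -20790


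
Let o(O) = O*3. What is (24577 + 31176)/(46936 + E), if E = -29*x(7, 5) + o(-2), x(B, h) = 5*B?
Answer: 55753/45915 ≈ 1.2143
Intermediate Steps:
o(O) = 3*O
E = -1021 (E = -145*7 + 3*(-2) = -29*35 - 6 = -1015 - 6 = -1021)
(24577 + 31176)/(46936 + E) = (24577 + 31176)/(46936 - 1021) = 55753/45915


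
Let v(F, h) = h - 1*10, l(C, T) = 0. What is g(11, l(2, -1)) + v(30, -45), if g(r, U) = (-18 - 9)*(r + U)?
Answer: -352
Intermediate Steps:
g(r, U) = -27*U - 27*r (g(r, U) = -27*(U + r) = -27*U - 27*r)
v(F, h) = -10 + h (v(F, h) = h - 10 = -10 + h)
g(11, l(2, -1)) + v(30, -45) = (-27*0 - 27*11) + (-10 - 45) = (0 - 297) - 55 = -297 - 55 = -352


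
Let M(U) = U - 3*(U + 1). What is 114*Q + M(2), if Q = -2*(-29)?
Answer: 6605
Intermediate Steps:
M(U) = -3 - 2*U (M(U) = U - 3*(1 + U) = U + (-3 - 3*U) = -3 - 2*U)
Q = 58
114*Q + M(2) = 114*58 + (-3 - 2*2) = 6612 + (-3 - 4) = 6612 - 7 = 6605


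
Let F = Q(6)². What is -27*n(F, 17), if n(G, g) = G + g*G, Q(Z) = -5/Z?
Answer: -675/2 ≈ -337.50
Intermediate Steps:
F = 25/36 (F = (-5/6)² = (-5*⅙)² = (-⅚)² = 25/36 ≈ 0.69444)
n(G, g) = G + G*g
-27*n(F, 17) = -75*(1 + 17)/4 = -75*18/4 = -27*25/2 = -675/2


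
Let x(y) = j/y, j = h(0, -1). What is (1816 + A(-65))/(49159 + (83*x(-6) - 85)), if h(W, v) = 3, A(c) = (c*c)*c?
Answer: -545618/98065 ≈ -5.5638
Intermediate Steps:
A(c) = c³ (A(c) = c²*c = c³)
j = 3
x(y) = 3/y
(1816 + A(-65))/(49159 + (83*x(-6) - 85)) = (1816 + (-65)³)/(49159 + (83*(3/(-6)) - 85)) = (1816 - 274625)/(49159 + (83*(3*(-⅙)) - 85)) = -272809/(49159 + (83*(-½) - 85)) = -272809/(49159 + (-83/2 - 85)) = -272809/(49159 - 253/2) = -272809/98065/2 = -272809*2/98065 = -545618/98065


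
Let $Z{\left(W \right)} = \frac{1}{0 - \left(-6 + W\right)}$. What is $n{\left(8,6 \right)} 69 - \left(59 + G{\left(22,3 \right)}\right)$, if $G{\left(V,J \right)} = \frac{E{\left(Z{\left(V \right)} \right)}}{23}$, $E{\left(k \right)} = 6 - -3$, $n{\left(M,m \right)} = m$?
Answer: $\frac{8156}{23} \approx 354.61$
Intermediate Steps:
$Z{\left(W \right)} = \frac{1}{6 - W}$
$E{\left(k \right)} = 9$ ($E{\left(k \right)} = 6 + 3 = 9$)
$G{\left(V,J \right)} = \frac{9}{23}$
$n{\left(8,6 \right)} 69 - \left(59 + G{\left(22,3 \right)}\right) = 6 \cdot 69 + \left(\left(9 \left(-6\right) - 5\right) - \frac{9}{23}\right) = 414 - \frac{1366}{23} = \frac{8156}{23}$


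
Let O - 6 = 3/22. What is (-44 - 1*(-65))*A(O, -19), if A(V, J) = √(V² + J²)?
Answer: 21*√192949/22 ≈ 419.29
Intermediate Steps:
O = 135/22 (O = 6 + 3/22 = 135/22 ≈ 6.1364)
A(V, J) = √(J² + V²)
(-44 - 1*(-65))*A(O, -19) = (-44 - 1*(-65))*√((-19)² + (135/22)²) = (-44 + 65)*√(361 + 18225/484) = 21*√(192949/484) = 21*(√192949/22) = 21*√192949/22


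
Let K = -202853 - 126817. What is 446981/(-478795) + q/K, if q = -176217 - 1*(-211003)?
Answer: -16401158914/15784434765 ≈ -1.0391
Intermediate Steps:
K = -329670
q = 34786 (q = -176217 + 211003 = 34786)
446981/(-478795) + q/K = 446981/(-478795) + 34786/(-329670) = 446981*(-1/478795) + 34786*(-1/329670) = -446981/478795 - 17393/164835 = -16401158914/15784434765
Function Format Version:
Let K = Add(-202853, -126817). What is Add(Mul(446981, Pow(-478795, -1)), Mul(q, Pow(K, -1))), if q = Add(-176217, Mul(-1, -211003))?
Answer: Rational(-16401158914, 15784434765) ≈ -1.0391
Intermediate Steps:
K = -329670
q = 34786 (q = Add(-176217, 211003) = 34786)
Add(Mul(446981, Pow(-478795, -1)), Mul(q, Pow(K, -1))) = Add(Mul(446981, Pow(-478795, -1)), Mul(34786, Pow(-329670, -1))) = Add(Mul(446981, Rational(-1, 478795)), Mul(34786, Rational(-1, 329670))) = Add(Rational(-446981, 478795), Rational(-17393, 164835)) = Rational(-16401158914, 15784434765)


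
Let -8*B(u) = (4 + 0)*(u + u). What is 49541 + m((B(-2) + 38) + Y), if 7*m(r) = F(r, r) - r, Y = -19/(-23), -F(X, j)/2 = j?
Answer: 7973284/161 ≈ 49524.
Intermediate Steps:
F(X, j) = -2*j
B(u) = -u (B(u) = -(4 + 0)*(u + u)/8 = -2*u/2 = -u)
Y = 19/23 (Y = -19*(-1/23) = 19/23 ≈ 0.82609)
m(r) = -3*r/7 (m(r) = (-2*r - r)/7 = (-3*r)/7 = -3*r/7)
49541 + m((B(-2) + 38) + Y) = 49541 - 3*((-1*(-2) + 38) + 19/23)/7 = 49541 - 3*((2 + 38) + 19/23)/7 = 49541 - 3*(40 + 19/23)/7 = 49541 - 3/7*939/23 = 49541 - 2817/161 = 7973284/161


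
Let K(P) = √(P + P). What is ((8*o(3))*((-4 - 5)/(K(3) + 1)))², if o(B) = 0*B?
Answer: 0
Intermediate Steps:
K(P) = √2*√P (K(P) = √(2*P) = √2*√P)
o(B) = 0
((8*o(3))*((-4 - 5)/(K(3) + 1)))² = ((8*0)*((-4 - 5)/(√2*√3 + 1)))² = (0*(-9/(√6 + 1)))² = (0*(-9/(1 + √6)))² = 0² = 0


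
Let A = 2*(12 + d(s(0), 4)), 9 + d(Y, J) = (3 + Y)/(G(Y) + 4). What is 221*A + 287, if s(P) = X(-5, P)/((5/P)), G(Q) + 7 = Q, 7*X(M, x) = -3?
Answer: 1171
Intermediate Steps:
X(M, x) = -3/7 (X(M, x) = (1/7)*(-3) = -3/7)
G(Q) = -7 + Q
s(P) = -3*P/35 (s(P) = -3*P/5/7 = -3*P/35)
d(Y, J) = -9 + (3 + Y)/(-3 + Y) (d(Y, J) = -9 + (3 + Y)/((-7 + Y) + 4) = -9 + (3 + Y)/(-3 + Y))
A = 4 (A = 2*(12 + 2*(15 - (-12)*0/35)/(-3 - 3/35*0)) = 2*(12 + 2*(15 - 4*0)/(-3 + 0)) = 2*(12 + 2*(15 + 0)/(-3)) = 2*(12 + 2*(-1/3)*15) = 2*(12 - 10) = 2*2 = 4)
221*A + 287 = 221*4 + 287 = 884 + 287 = 1171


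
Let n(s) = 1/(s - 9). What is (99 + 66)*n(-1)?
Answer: -33/2 ≈ -16.500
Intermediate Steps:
n(s) = 1/(-9 + s)
(99 + 66)*n(-1) = (99 + 66)/(-9 - 1) = 165/(-10) = 165*(-⅒) = -33/2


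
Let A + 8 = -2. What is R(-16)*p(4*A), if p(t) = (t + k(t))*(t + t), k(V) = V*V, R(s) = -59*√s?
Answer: 29452800*I ≈ 2.9453e+7*I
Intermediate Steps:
A = -10 (A = -8 - 2 = -10)
k(V) = V²
p(t) = 2*t*(t + t²) (p(t) = (t + t²)*(t + t) = (t + t²)*(2*t) = 2*t*(t + t²))
R(-16)*p(4*A) = (-236*I)*(2*(4*(-10))²*(1 + 4*(-10))) = (-236*I)*(2*(-40)²*(1 - 40)) = (-236*I)*(2*1600*(-39)) = -236*I*(-124800) = 29452800*I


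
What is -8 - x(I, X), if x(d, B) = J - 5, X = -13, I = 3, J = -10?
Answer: 7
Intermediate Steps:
x(d, B) = -15 (x(d, B) = -10 - 5 = -15)
-8 - x(I, X) = -8 - 1*(-15) = -8 + 15 = 7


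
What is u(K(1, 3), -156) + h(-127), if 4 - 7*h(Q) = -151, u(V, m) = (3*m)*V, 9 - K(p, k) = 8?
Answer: -3121/7 ≈ -445.86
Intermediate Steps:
K(p, k) = 1 (K(p, k) = 9 - 1*8 = 9 - 8 = 1)
u(V, m) = 3*V*m
h(Q) = 155/7 (h(Q) = 4/7 - 1/7*(-151) = 4/7 + 151/7 = 155/7)
u(K(1, 3), -156) + h(-127) = 3*1*(-156) + 155/7 = -468 + 155/7 = -3121/7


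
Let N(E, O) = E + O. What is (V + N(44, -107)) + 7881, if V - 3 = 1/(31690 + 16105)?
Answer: 373804696/47795 ≈ 7821.0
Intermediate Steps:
V = 143386/47795 (V = 3 + 1/(31690 + 16105) = 3 + 1/47795 = 143386/47795 ≈ 3.0000)
(V + N(44, -107)) + 7881 = (143386/47795 + (44 - 107)) + 7881 = (143386/47795 - 63) + 7881 = -2867699/47795 + 7881 = 373804696/47795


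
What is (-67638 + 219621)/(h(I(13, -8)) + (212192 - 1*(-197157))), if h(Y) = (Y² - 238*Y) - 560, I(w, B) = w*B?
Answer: 16887/49373 ≈ 0.34203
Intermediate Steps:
I(w, B) = B*w
h(Y) = -560 + Y² - 238*Y
(-67638 + 219621)/(h(I(13, -8)) + (212192 - 1*(-197157))) = (-67638 + 219621)/((-560 + (-8*13)² - (-1904)*13) + (212192 - 1*(-197157))) = 151983/((-560 + (-104)² - 238*(-104)) + (212192 + 197157)) = 151983/((-560 + 10816 + 24752) + 409349) = 151983/(35008 + 409349) = 151983/444357 = 151983*(1/444357) = 16887/49373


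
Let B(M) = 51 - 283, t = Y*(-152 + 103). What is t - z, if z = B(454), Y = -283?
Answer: 14099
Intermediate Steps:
t = 13867 (t = -283*(-152 + 103) = -283*(-49) = 13867)
B(M) = -232
z = -232
t - z = 13867 - 1*(-232) = 13867 + 232 = 14099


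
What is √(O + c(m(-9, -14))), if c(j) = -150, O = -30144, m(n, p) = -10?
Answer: 9*I*√374 ≈ 174.05*I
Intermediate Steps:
√(O + c(m(-9, -14))) = √(-30144 - 150) = √(-30294) = 9*I*√374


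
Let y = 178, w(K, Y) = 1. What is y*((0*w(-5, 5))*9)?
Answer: 0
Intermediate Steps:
y*((0*w(-5, 5))*9) = 178*((0*1)*9) = 178*(0*9) = 178*0 = 0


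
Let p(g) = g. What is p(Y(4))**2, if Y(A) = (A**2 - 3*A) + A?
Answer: 64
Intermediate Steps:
Y(A) = A**2 - 2*A
p(Y(4))**2 = (4*(-2 + 4))**2 = (4*2)**2 = 8**2 = 64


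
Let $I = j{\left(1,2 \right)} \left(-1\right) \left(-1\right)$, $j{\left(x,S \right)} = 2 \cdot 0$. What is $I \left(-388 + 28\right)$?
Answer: $0$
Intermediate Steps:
$j{\left(x,S \right)} = 0$
$I = 0$ ($I = 0 \left(-1\right) \left(-1\right) = 0 \left(-1\right) = 0$)
$I \left(-388 + 28\right) = 0 \left(-388 + 28\right) = 0 \left(-360\right) = 0$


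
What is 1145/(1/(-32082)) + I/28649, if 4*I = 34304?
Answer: -1052389206034/28649 ≈ -3.6734e+7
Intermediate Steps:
I = 8576 (I = (1/4)*34304 = 8576)
1145/(1/(-32082)) + I/28649 = 1145/(1/(-32082)) + 8576/28649 = 1145/(-1/32082) + 8576*(1/28649) = 1145*(-32082) + 8576/28649 = -36733890 + 8576/28649 = -1052389206034/28649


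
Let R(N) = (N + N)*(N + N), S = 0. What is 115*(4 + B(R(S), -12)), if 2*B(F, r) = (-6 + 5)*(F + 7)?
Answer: 115/2 ≈ 57.500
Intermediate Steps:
R(N) = 4*N² (R(N) = (2*N)*(2*N) = 4*N²)
B(F, r) = -7/2 - F/2 (B(F, r) = ((-6 + 5)*(F + 7))/2 = (-(7 + F))/2 = (-7 - F)/2 = -7/2 - F/2)
115*(4 + B(R(S), -12)) = 115*(4 + (-7/2 - 2*0²)) = 115*(4 + (-7/2 - 2*0)) = 115*(4 + (-7/2 - ½*0)) = 115*(4 + (-7/2 + 0)) = 115*(4 - 7/2) = 115*(½) = 115/2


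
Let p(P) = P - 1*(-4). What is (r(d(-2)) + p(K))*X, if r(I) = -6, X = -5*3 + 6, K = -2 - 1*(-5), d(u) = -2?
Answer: -9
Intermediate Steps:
K = 3 (K = -2 + 5 = 3)
X = -9 (X = -15 + 6 = -9)
p(P) = 4 + P (p(P) = P + 4 = 4 + P)
(r(d(-2)) + p(K))*X = (-6 + (4 + 3))*(-9) = (-6 + 7)*(-9) = 1*(-9) = -9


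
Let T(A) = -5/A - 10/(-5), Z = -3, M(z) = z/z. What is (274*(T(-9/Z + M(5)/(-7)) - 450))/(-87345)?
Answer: 246463/174690 ≈ 1.4109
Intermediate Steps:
M(z) = 1
T(A) = 2 - 5/A (T(A) = -5/A - 10*(-⅕) = -5/A + 2 = 2 - 5/A)
(274*(T(-9/Z + M(5)/(-7)) - 450))/(-87345) = (274*((2 - 5/(-9/(-3) + 1/(-7))) - 450))/(-87345) = (274*((2 - 5/(-9*(-⅓) + 1*(-⅐))) - 450))*(-1/87345) = (274*((2 - 5/(3 - ⅐)) - 450))*(-1/87345) = (274*((2 - 5/20/7) - 450))*(-1/87345) = (274*((2 - 5*7/20) - 450))*(-1/87345) = (274*((2 - 7/4) - 450))*(-1/87345) = (274*(¼ - 450))*(-1/87345) = (274*(-1799/4))*(-1/87345) = -246463/2*(-1/87345) = 246463/174690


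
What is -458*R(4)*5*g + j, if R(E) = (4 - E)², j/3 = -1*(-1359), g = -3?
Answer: 4077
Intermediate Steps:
j = 4077 (j = 3*(-1*(-1359)) = 3*1359 = 4077)
-458*R(4)*5*g + j = -458*(-4 + 4)²*5*(-3) + 4077 = -458*0²*5*(-3) + 4077 = -458*0*5*(-3) + 4077 = -0*(-3) + 4077 = -458*0 + 4077 = 0 + 4077 = 4077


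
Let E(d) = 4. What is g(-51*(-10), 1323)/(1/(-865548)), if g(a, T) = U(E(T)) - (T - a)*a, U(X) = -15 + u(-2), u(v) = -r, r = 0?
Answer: 358895150460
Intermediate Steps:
u(v) = 0 (u(v) = -1*0 = 0)
U(X) = -15 (U(X) = -15 + 0 = -15)
g(a, T) = -15 - a*(T - a) (g(a, T) = -15 - (T - a)*a = -15 - a*(T - a))
g(-51*(-10), 1323)/(1/(-865548)) = (-15 + (-51*(-10))**2 - 1*1323*(-51*(-10)))/(1/(-865548)) = (-15 + 510**2 - 1*1323*510)/(-1/865548) = (-15 + 260100 - 674730)*(-865548) = -414645*(-865548) = 358895150460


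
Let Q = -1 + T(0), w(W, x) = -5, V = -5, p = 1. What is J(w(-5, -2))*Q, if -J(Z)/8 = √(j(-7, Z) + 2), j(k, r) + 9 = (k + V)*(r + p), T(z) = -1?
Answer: 16*√41 ≈ 102.45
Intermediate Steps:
j(k, r) = -9 + (1 + r)*(-5 + k) (j(k, r) = -9 + (k - 5)*(r + 1) = -9 + (-5 + k)*(1 + r) = -9 + (1 + r)*(-5 + k))
J(Z) = -8*√(-19 - 12*Z) (J(Z) = -8*√((-14 - 7 - 5*Z - 7*Z) + 2) = -8*√((-21 - 12*Z) + 2) = -8*√(-19 - 12*Z))
Q = -2 (Q = -1 - 1 = -2)
J(w(-5, -2))*Q = -8*√(-19 - 12*(-5))*(-2) = -8*√(-19 + 60)*(-2) = -8*√41*(-2) = 16*√41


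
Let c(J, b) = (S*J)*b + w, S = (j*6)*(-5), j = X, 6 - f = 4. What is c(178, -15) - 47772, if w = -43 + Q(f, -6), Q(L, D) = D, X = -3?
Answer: -288121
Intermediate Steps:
f = 2 (f = 6 - 1*4 = 6 - 4 = 2)
j = -3
w = -49 (w = -43 - 6 = -49)
S = 90 (S = -3*6*(-5) = -18*(-5) = 90)
c(J, b) = -49 + 90*J*b (c(J, b) = (90*J)*b - 49 = 90*J*b - 49 = -49 + 90*J*b)
c(178, -15) - 47772 = (-49 + 90*178*(-15)) - 47772 = (-49 - 240300) - 47772 = -240349 - 47772 = -288121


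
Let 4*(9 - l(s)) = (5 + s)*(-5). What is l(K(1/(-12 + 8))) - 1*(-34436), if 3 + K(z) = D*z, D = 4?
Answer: 137785/4 ≈ 34446.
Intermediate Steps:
K(z) = -3 + 4*z
l(s) = 61/4 + 5*s/4 (l(s) = 9 - (5 + s)*(-5)/4 = 9 - (-25 - 5*s)/4 = 9 + (25/4 + 5*s/4) = 61/4 + 5*s/4)
l(K(1/(-12 + 8))) - 1*(-34436) = (61/4 + 5*(-3 + 4/(-12 + 8))/4) - 1*(-34436) = (61/4 + 5*(-3 + 4/(-4))/4) + 34436 = (61/4 + 5*(-3 + 4*(-1/4))/4) + 34436 = (61/4 + 5*(-3 - 1)/4) + 34436 = (61/4 + (5/4)*(-4)) + 34436 = (61/4 - 5) + 34436 = 41/4 + 34436 = 137785/4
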